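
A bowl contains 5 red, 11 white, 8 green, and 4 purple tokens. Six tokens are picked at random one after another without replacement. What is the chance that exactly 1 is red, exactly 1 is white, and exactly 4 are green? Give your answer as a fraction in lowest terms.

55/5382

Unordered draws without replacement: count favorable combinations over C(28,6).
Favorable = C(5,1) · C(11,1) · C(8,4) · C(4,0) = 3850; total = C(28,6) = 376740.
P = 3850/376740 = 55/5382 ≈ 0.0102.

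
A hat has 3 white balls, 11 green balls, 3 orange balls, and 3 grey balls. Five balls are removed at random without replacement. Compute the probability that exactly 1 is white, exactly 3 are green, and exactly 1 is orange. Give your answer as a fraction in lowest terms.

495/5168

Unordered draws without replacement: count favorable combinations over C(20,5).
Favorable = C(3,1) · C(11,3) · C(3,1) · C(3,0) = 1485; total = C(20,5) = 15504.
P = 1485/15504 = 495/5168 ≈ 0.0958.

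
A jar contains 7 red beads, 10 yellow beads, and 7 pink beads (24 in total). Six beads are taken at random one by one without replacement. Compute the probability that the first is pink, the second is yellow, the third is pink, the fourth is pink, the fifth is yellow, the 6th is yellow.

Multiply the conditional probability of each draw in order, without replacement, so each draw removes one from its color and from the total.
P = (7/24) · (10/23) · (6/22) · (5/21) · (9/20) · (8/19) = 15/9614 ≈ 0.0016.

15/9614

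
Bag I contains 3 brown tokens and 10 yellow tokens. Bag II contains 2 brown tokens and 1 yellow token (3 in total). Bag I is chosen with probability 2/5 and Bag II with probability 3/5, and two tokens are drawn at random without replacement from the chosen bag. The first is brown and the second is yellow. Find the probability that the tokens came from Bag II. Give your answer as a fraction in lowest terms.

P(E | Bag I) = 5/26; P(E | Bag II) = 1/3.
P(E) = 2/5·5/26 + 3/5·1/3 = 18/65.
By Bayes' rule, P(Bag II | E) = 1/5 / 18/65 = 13/18 ≈ 0.7222.

13/18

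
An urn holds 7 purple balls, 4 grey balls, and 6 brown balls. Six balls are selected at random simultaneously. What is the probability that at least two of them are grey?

53/119

Sum the hypergeometric tail for j = 2,…,4 grey balls.
Favorable = C(4,2)·C(13,4) + C(4,3)·C(13,3) + C(4,4)·C(13,2) = 5512; total = C(17,6) = 12376.
P = 5512/12376 = 53/119 ≈ 0.4454.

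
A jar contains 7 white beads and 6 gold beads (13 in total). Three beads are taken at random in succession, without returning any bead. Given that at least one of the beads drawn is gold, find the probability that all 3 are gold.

P(all 3 gold) = C(6,3)/C(13,3) = 10/143; P(at least one gold) = 1 − C(7,3)/C(13,3) = 251/286.
Since 'all 3 gold' ⊆ 'at least one gold', P(all 3 | at least one) = 10/143 / 251/286 = 20/251 ≈ 0.0797.

20/251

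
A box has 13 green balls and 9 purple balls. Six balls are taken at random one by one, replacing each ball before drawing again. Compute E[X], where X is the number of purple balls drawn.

27/11

By linearity of expectation, E[X] = Σ P(draw i is purple); each independent draw has P(purple) = 9/22.
E[X] = 6 · 9/22 = 27/11 ≈ 2.4545.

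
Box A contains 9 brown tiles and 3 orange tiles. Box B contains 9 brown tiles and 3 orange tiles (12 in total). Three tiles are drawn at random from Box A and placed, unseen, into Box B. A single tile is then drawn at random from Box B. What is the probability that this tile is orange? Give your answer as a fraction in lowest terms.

Condition on how many of the transferred tiles are orange (from Box A: 3 orange of 12; then Box B has 15 total).
  0 orange: C(3,0)C(9,3)/C(12,3) = 21/55; then P = 3/15
  1 orange: C(3,1)C(9,2)/C(12,3) = 27/55; then P = 4/15
  2 orange: C(3,2)C(9,1)/C(12,3) = 27/220; then P = 5/15
  3 orange: C(3,3)C(9,0)/C(12,3) = 1/220; then P = 6/15
P(orange from Box B) = 1/4 ≈ 0.2500.

1/4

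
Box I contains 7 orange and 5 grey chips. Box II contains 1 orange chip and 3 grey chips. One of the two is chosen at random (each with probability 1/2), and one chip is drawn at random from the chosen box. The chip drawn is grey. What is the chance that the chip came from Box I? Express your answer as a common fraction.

P(grey | Box I) = 5/12; P(grey | Box II) = 3/4.
P(grey) = 1/2·5/12 + 1/2·3/4 = 7/12.
By Bayes' rule, P(Box I | grey) = 5/24 / 7/12 = 5/14 ≈ 0.3571.

5/14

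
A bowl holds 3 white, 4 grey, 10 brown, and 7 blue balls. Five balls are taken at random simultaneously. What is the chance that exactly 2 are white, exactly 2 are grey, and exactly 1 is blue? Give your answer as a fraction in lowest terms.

Unordered draws without replacement: count favorable combinations over C(24,5).
Favorable = C(3,2) · C(4,2) · C(10,0) · C(7,1) = 126; total = C(24,5) = 42504.
P = 126/42504 = 3/1012 ≈ 0.0030.

3/1012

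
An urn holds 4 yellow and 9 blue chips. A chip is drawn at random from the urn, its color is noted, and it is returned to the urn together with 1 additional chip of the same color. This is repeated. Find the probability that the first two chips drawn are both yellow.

After a yellow draw the urn holds 5 yellow out of 14.
P = (4/13)·(5/14) = 10/91 ≈ 0.1099.

10/91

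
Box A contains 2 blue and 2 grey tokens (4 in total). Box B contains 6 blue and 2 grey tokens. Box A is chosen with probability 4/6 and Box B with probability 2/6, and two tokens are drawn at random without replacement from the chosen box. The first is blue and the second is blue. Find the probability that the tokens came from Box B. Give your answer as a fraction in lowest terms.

45/73

P(E | Box A) = 1/6; P(E | Box B) = 15/28.
P(E) = 2/3·1/6 + 1/3·15/28 = 73/252.
By Bayes' rule, P(Box B | E) = 5/28 / 73/252 = 45/73 ≈ 0.6164.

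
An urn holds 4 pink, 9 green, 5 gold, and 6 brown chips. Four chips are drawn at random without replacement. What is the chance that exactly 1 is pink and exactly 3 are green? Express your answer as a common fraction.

8/253

Unordered draws without replacement: count favorable combinations over C(24,4).
Favorable = C(4,1) · C(9,3) · C(5,0) · C(6,0) = 336; total = C(24,4) = 10626.
P = 336/10626 = 8/253 ≈ 0.0316.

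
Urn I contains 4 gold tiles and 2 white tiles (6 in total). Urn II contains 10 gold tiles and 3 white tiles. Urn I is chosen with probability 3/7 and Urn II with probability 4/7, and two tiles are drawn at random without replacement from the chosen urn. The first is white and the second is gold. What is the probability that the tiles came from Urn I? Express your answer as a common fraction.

P(E | Urn I) = 4/15; P(E | Urn II) = 5/26.
P(E) = 3/7·4/15 + 4/7·5/26 = 102/455.
By Bayes' rule, P(Urn I | E) = 4/35 / 102/455 = 26/51 ≈ 0.5098.

26/51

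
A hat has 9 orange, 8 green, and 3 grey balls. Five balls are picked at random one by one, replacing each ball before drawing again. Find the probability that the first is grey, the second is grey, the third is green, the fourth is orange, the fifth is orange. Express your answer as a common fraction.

729/400000

Multiply the conditional probability of each draw in order, with replacement (the composition resets each draw).
P = (3/20) · (3/20) · (8/20) · (9/20) · (9/20) = 729/400000 ≈ 0.0018.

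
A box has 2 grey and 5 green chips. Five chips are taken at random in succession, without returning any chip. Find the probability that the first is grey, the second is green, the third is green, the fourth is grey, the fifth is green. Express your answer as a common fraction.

Multiply the conditional probability of each draw in order, without replacement, so each draw removes one from its color and from the total.
P = (2/7) · (5/6) · (4/5) · (1/4) · (3/3) = 1/21 ≈ 0.0476.

1/21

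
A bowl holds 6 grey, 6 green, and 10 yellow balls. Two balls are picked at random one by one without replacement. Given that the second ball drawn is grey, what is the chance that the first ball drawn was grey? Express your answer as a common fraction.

5/21

P(first=grey and the second ball drawn is grey) = (6/22)·(5/21) = 5/77.
P(the second ball drawn is grey) = Σ over first color = 5/77 + 6/77 + 10/77 = 3/11.
By Bayes, P(first=grey | the second ball drawn is grey) = 5/77 / 3/11 = 5/21 ≈ 0.2381.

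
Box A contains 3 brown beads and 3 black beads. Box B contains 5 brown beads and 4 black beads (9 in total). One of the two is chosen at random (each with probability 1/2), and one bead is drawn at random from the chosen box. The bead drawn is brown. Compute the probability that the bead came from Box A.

9/19

P(brown | Box A) = 1/2; P(brown | Box B) = 5/9.
P(brown) = 1/2·1/2 + 1/2·5/9 = 19/36.
By Bayes' rule, P(Box A | brown) = 1/4 / 19/36 = 9/19 ≈ 0.4737.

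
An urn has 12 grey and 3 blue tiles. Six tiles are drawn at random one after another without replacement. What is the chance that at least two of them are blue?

Sum the hypergeometric tail for j = 2,…,3 blue tiles.
Favorable = C(3,2)·C(12,4) + C(3,3)·C(12,3) = 1705; total = C(15,6) = 5005.
P = 1705/5005 = 31/91 ≈ 0.3407.

31/91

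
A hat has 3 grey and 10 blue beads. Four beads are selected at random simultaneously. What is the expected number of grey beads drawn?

12/13

By linearity of expectation, E[X] = Σ P(draw i is grey); by symmetry each draw (even without replacement) has P(grey) = 3/13.
E[X] = 4 · 3/13 = 12/13 ≈ 0.9231.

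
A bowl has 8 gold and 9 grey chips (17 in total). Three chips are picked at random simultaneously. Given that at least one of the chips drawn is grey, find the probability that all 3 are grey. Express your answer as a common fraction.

P(all 3 grey) = C(9,3)/C(17,3) = 21/170; P(at least one grey) = 1 − C(8,3)/C(17,3) = 78/85.
Since 'all 3 grey' ⊆ 'at least one grey', P(all 3 | at least one) = 21/170 / 78/85 = 7/52 ≈ 0.1346.

7/52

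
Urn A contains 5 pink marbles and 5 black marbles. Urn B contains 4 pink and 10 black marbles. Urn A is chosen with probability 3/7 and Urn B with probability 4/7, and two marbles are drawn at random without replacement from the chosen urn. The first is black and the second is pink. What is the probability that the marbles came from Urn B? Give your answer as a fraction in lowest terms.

P(E | Urn A) = 5/18; P(E | Urn B) = 20/91.
P(E) = 3/7·5/18 + 4/7·20/91 = 935/3822.
By Bayes' rule, P(Urn B | E) = 80/637 / 935/3822 = 96/187 ≈ 0.5134.

96/187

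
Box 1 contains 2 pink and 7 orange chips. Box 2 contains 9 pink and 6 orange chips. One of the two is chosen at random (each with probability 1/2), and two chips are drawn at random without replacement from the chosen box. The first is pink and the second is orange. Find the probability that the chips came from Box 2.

324/569

P(E | Box 1) = 7/36; P(E | Box 2) = 9/35.
P(E) = 1/2·7/36 + 1/2·9/35 = 569/2520.
By Bayes' rule, P(Box 2 | E) = 9/70 / 569/2520 = 324/569 ≈ 0.5694.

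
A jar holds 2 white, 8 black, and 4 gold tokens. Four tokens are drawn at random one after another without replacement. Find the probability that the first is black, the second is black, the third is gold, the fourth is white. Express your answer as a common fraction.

8/429

Multiply the conditional probability of each draw in order, without replacement, so each draw removes one from its color and from the total.
P = (8/14) · (7/13) · (4/12) · (2/11) = 8/429 ≈ 0.0186.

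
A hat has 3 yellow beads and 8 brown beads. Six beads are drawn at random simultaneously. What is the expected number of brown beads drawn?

48/11

By linearity of expectation, E[X] = Σ P(draw i is brown); by symmetry each draw (even without replacement) has P(brown) = 8/11.
E[X] = 6 · 8/11 = 48/11 ≈ 4.3636.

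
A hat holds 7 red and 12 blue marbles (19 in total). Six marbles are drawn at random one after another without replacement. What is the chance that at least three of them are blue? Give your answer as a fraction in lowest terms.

3509/3876

Sum the hypergeometric tail for j = 3,…,6 blue marbles.
Favorable = C(12,3)·C(7,3) + C(12,4)·C(7,2) + C(12,5)·C(7,1) + C(12,6)·C(7,0) = 24563; total = C(19,6) = 27132.
P = 24563/27132 = 3509/3876 ≈ 0.9053.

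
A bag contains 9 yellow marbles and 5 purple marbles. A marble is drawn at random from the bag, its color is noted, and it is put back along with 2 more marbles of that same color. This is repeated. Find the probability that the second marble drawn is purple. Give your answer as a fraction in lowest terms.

Condition on the first draw. If first is purple (prob 5/14), second-purple has prob (7)/(16); if not (prob 9/14), it has prob 5/(16).
P = (5/14)·(7/16) + (9/14)·(5/16) = 5/14 ≈ 0.3571.

5/14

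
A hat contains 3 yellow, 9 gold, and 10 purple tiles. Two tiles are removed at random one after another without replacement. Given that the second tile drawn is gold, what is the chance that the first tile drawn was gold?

8/21

P(first=gold and the second tile drawn is gold) = (9/22)·(8/21) = 12/77.
P(the second tile drawn is gold) = Σ over first color = 9/154 + 12/77 + 15/77 = 9/22.
By Bayes, P(first=gold | the second tile drawn is gold) = 12/77 / 9/22 = 8/21 ≈ 0.3810.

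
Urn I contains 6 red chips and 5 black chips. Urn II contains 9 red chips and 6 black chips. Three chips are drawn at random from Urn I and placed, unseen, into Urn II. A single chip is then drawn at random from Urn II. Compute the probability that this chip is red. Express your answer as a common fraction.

Condition on how many of the transferred chips are red (from Urn I: 6 red of 11; then Urn II has 18 total).
  0 red: C(6,0)C(5,3)/C(11,3) = 2/33; then P = 9/18
  1 red: C(6,1)C(5,2)/C(11,3) = 4/11; then P = 10/18
  2 red: C(6,2)C(5,1)/C(11,3) = 5/11; then P = 11/18
  3 red: C(6,3)C(5,0)/C(11,3) = 4/33; then P = 12/18
P(red from Urn II) = 13/22 ≈ 0.5909.

13/22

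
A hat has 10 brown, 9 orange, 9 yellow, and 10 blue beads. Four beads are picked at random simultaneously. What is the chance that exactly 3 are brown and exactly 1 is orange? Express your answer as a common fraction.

Unordered draws without replacement: count favorable combinations over C(38,4).
Favorable = C(10,3) · C(9,1) · C(9,0) · C(10,0) = 1080; total = C(38,4) = 73815.
P = 1080/73815 = 72/4921 ≈ 0.0146.

72/4921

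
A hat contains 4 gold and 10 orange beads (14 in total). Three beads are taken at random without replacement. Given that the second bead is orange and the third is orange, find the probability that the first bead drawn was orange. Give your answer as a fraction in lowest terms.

P(first=orange and the second bead is orange and the third is orange) = (10/14)·(9/13)·(8/12) = 30/91.
P(E) = Σ over first color = 15/91 + 30/91 = 45/91.
By Bayes, P(first=orange | E) = 30/91 / 45/91 = 2/3 ≈ 0.6667.

2/3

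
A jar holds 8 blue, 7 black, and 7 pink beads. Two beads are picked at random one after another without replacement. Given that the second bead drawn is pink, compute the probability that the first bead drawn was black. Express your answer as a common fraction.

P(first=black and the second bead drawn is pink) = (7/22)·(7/21) = 7/66.
P(the second bead drawn is pink) = Σ over first color = 4/33 + 7/66 + 1/11 = 7/22.
By Bayes, P(first=black | the second bead drawn is pink) = 7/66 / 7/22 = 1/3 ≈ 0.3333.

1/3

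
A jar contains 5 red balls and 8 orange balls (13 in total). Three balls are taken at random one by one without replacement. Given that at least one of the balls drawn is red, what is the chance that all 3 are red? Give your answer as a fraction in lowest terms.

1/23

P(all 3 red) = C(5,3)/C(13,3) = 5/143; P(at least one red) = 1 − C(8,3)/C(13,3) = 115/143.
Since 'all 3 red' ⊆ 'at least one red', P(all 3 | at least one) = 5/143 / 115/143 = 1/23 ≈ 0.0435.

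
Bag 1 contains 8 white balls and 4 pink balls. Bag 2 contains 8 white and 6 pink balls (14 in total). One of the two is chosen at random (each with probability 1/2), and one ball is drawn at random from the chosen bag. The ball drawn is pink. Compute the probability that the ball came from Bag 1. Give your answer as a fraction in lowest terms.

7/16

P(pink | Bag 1) = 1/3; P(pink | Bag 2) = 3/7.
P(pink) = 1/2·1/3 + 1/2·3/7 = 8/21.
By Bayes' rule, P(Bag 1 | pink) = 1/6 / 8/21 = 7/16 ≈ 0.4375.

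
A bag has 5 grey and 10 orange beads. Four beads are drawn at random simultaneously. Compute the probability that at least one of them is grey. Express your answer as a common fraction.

11/13

Use the complement: P(at least one grey) = 1 − P(no grey).
P(none) = C(10,4)/C(15,4) = 210/1365.
So P = 1 − 210/1365 = 11/13 ≈ 0.8462.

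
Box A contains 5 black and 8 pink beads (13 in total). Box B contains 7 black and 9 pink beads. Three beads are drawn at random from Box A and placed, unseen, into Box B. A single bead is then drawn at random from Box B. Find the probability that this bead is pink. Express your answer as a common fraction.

141/247

Condition on how many of the transferred beads are pink (from Box A: 8 pink of 13; then Box B has 19 total).
  0 pink: C(8,0)C(5,3)/C(13,3) = 5/143; then P = 9/19
  1 pink: C(8,1)C(5,2)/C(13,3) = 40/143; then P = 10/19
  2 pink: C(8,2)C(5,1)/C(13,3) = 70/143; then P = 11/19
  3 pink: C(8,3)C(5,0)/C(13,3) = 28/143; then P = 12/19
P(pink from Box B) = 141/247 ≈ 0.5709.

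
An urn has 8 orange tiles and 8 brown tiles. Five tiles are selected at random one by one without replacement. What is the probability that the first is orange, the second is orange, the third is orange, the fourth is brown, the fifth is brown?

7/195

Multiply the conditional probability of each draw in order, without replacement, so each draw removes one from its color and from the total.
P = (8/16) · (7/15) · (6/14) · (8/13) · (7/12) = 7/195 ≈ 0.0359.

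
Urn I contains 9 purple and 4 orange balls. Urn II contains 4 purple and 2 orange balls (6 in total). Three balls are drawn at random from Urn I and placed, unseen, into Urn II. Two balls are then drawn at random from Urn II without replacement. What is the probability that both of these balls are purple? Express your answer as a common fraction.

17/39

Condition on how many of the transferred balls are purple (from Urn I: 9 purple of 13; then Urn II has 9 total).
  0 purple: C(9,0)C(4,3)/C(13,3) = 2/143; then P = C(4,2)/C(9,2) = 1/6
  1 purple: C(9,1)C(4,2)/C(13,3) = 27/143; then P = C(5,2)/C(9,2) = 5/18
  2 purple: C(9,2)C(4,1)/C(13,3) = 72/143; then P = C(6,2)/C(9,2) = 5/12
  3 purple: C(9,3)C(4,0)/C(13,3) = 42/143; then P = C(7,2)/C(9,2) = 7/12
P(both purple) = 17/39 ≈ 0.4359.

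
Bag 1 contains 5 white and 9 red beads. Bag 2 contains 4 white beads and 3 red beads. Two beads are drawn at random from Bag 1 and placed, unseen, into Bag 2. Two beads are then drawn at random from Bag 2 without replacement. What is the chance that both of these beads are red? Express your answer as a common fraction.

55/273

Condition on how many of the transferred beads are red (from Bag 1: 9 red of 14; then Bag 2 has 9 total).
  0 red: C(9,0)C(5,2)/C(14,2) = 10/91; then P = C(3,2)/C(9,2) = 1/12
  1 red: C(9,1)C(5,1)/C(14,2) = 45/91; then P = C(4,2)/C(9,2) = 1/6
  2 red: C(9,2)C(5,0)/C(14,2) = 36/91; then P = C(5,2)/C(9,2) = 5/18
P(both red) = 55/273 ≈ 0.2015.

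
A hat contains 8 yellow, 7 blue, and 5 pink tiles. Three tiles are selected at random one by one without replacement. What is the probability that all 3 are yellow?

14/285

Unordered draws without replacement: count favorable combinations over C(20,3).
Favorable = C(8,3) · C(7,0) · C(5,0) = 56; total = C(20,3) = 1140.
P = 56/1140 = 14/285 ≈ 0.0491.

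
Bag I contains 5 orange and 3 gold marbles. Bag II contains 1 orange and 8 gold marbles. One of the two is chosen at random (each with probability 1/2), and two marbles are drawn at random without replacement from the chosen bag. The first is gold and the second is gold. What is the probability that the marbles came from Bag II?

P(E | Bag I) = 3/28; P(E | Bag II) = 7/9.
P(E) = 1/2·3/28 + 1/2·7/9 = 223/504.
By Bayes' rule, P(Bag II | E) = 7/18 / 223/504 = 196/223 ≈ 0.8789.

196/223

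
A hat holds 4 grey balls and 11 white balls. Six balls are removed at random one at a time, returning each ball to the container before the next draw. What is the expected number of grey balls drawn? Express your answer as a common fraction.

By linearity of expectation, E[X] = Σ P(draw i is grey); each independent draw has P(grey) = 4/15.
E[X] = 6 · 4/15 = 8/5 ≈ 1.6000.

8/5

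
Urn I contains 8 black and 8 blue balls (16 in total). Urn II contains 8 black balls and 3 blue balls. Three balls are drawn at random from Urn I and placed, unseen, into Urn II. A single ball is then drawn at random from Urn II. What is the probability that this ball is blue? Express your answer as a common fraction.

9/28

Condition on how many of the transferred balls are blue (from Urn I: 8 blue of 16; then Urn II has 14 total).
  0 blue: C(8,0)C(8,3)/C(16,3) = 1/10; then P = 3/14
  1 blue: C(8,1)C(8,2)/C(16,3) = 2/5; then P = 4/14
  2 blue: C(8,2)C(8,1)/C(16,3) = 2/5; then P = 5/14
  3 blue: C(8,3)C(8,0)/C(16,3) = 1/10; then P = 6/14
P(blue from Urn II) = 9/28 ≈ 0.3214.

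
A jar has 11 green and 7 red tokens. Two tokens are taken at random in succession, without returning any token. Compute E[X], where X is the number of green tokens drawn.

By linearity of expectation, E[X] = Σ P(draw i is green); by symmetry each draw (even without replacement) has P(green) = 11/18.
E[X] = 2 · 11/18 = 11/9 ≈ 1.2222.

11/9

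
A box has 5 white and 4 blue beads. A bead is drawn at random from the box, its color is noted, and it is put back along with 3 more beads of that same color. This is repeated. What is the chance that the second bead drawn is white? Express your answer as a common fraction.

Condition on the first draw. If first is white (prob 5/9), second-white has prob (8)/(12); if not (prob 4/9), it has prob 5/(12).
P = (5/9)·(8/12) + (4/9)·(5/12) = 5/9 ≈ 0.5556.

5/9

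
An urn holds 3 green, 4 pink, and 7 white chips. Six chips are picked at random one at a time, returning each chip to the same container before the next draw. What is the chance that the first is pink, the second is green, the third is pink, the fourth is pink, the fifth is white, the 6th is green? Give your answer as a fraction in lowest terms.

9/16807

Multiply the conditional probability of each draw in order, with replacement (the composition resets each draw).
P = (4/14) · (3/14) · (4/14) · (4/14) · (7/14) · (3/14) = 9/16807 ≈ 0.0005.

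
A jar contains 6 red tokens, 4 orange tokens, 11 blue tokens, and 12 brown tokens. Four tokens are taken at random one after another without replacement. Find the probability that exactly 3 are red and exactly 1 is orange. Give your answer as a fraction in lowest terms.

2/1023

Unordered draws without replacement: count favorable combinations over C(33,4).
Favorable = C(6,3) · C(4,1) · C(11,0) · C(12,0) = 80; total = C(33,4) = 40920.
P = 80/40920 = 2/1023 ≈ 0.0020.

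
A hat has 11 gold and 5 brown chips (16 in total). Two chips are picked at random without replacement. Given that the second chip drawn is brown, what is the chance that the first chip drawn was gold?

P(first=gold and the second chip drawn is brown) = (11/16)·(5/15) = 11/48.
P(the second chip drawn is brown) = Σ over first color = 11/48 + 1/12 = 5/16.
By Bayes, P(first=gold | the second chip drawn is brown) = 11/48 / 5/16 = 11/15 ≈ 0.7333.

11/15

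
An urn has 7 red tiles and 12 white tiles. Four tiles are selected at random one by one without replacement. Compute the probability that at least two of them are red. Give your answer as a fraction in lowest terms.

1841/3876

Sum the hypergeometric tail for j = 2,…,4 red tiles.
Favorable = C(7,2)·C(12,2) + C(7,3)·C(12,1) + C(7,4)·C(12,0) = 1841; total = C(19,4) = 3876.
P = 1841/3876 = 1841/3876 ≈ 0.4750.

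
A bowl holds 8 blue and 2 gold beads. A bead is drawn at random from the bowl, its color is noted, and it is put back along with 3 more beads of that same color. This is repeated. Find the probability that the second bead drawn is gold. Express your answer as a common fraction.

1/5

Condition on the first draw. If first is gold (prob 2/10), second-gold has prob (5)/(13); if not (prob 8/10), it has prob 2/(13).
P = (2/10)·(5/13) + (8/10)·(2/13) = 1/5 ≈ 0.2000.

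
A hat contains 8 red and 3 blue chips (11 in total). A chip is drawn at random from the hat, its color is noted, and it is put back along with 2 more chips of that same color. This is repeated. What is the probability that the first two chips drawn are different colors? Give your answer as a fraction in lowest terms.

Either red then blue, or blue then red; after the first draw the total is 13.
P = (8/11)·(3/13) + (3/11)·(8/13) = 48/143 ≈ 0.3357.

48/143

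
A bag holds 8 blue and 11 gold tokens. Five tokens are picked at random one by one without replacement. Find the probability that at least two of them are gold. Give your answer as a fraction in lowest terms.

Sum the hypergeometric tail for j = 2,…,5 gold tokens.
Favorable = C(11,2)·C(8,3) + C(11,3)·C(8,2) + C(11,4)·C(8,1) + C(11,5)·C(8,0) = 10802; total = C(19,5) = 11628.
P = 10802/11628 = 5401/5814 ≈ 0.9290.

5401/5814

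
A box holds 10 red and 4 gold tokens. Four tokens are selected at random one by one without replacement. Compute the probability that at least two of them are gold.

311/1001

Sum the hypergeometric tail for j = 2,…,4 gold tokens.
Favorable = C(4,2)·C(10,2) + C(4,3)·C(10,1) + C(4,4)·C(10,0) = 311; total = C(14,4) = 1001.
P = 311/1001 = 311/1001 ≈ 0.3107.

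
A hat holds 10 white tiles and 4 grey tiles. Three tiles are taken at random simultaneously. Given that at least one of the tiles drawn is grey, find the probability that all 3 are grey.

P(all 3 grey) = C(4,3)/C(14,3) = 1/91; P(at least one grey) = 1 − C(10,3)/C(14,3) = 61/91.
Since 'all 3 grey' ⊆ 'at least one grey', P(all 3 | at least one) = 1/91 / 61/91 = 1/61 ≈ 0.0164.

1/61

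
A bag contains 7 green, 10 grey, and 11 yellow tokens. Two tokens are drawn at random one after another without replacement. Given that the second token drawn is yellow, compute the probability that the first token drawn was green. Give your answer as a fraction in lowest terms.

P(first=green and the second token drawn is yellow) = (7/28)·(11/27) = 11/108.
P(the second token drawn is yellow) = Σ over first color = 11/108 + 55/378 + 55/378 = 11/28.
By Bayes, P(first=green | the second token drawn is yellow) = 11/108 / 11/28 = 7/27 ≈ 0.2593.

7/27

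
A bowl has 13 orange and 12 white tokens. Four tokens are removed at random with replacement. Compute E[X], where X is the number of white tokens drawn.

48/25

By linearity of expectation, E[X] = Σ P(draw i is white); each independent draw has P(white) = 12/25.
E[X] = 4 · 12/25 = 48/25 ≈ 1.9200.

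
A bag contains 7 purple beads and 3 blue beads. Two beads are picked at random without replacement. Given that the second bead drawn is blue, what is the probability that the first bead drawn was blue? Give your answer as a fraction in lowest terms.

P(first=blue and the second bead drawn is blue) = (3/10)·(2/9) = 1/15.
P(the second bead drawn is blue) = Σ over first color = 7/30 + 1/15 = 3/10.
By Bayes, P(first=blue | the second bead drawn is blue) = 1/15 / 3/10 = 2/9 ≈ 0.2222.

2/9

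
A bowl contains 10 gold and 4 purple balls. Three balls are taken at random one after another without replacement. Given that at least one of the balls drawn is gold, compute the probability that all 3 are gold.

P(all 3 gold) = C(10,3)/C(14,3) = 30/91; P(at least one gold) = 1 − C(4,3)/C(14,3) = 90/91.
Since 'all 3 gold' ⊆ 'at least one gold', P(all 3 | at least one) = 30/91 / 90/91 = 1/3 ≈ 0.3333.

1/3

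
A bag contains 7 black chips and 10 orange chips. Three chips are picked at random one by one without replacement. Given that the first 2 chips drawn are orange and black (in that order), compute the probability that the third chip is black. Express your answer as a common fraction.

After removing 1 black, 1 orange, the bag has 6 black out of 15 remaining.
P(third is black | given) = 6/15 = 2/5 ≈ 0.4000.

2/5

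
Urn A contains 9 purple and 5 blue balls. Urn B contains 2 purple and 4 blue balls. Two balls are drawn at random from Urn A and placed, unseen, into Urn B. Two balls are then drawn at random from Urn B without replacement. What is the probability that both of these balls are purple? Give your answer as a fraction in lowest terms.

Condition on how many of the transferred balls are purple (from Urn A: 9 purple of 14; then Urn B has 8 total).
  0 purple: C(9,0)C(5,2)/C(14,2) = 10/91; then P = C(2,2)/C(8,2) = 1/28
  1 purple: C(9,1)C(5,1)/C(14,2) = 45/91; then P = C(3,2)/C(8,2) = 3/28
  2 purple: C(9,2)C(5,0)/C(14,2) = 36/91; then P = C(4,2)/C(8,2) = 3/14
P(both purple) = 361/2548 ≈ 0.1417.

361/2548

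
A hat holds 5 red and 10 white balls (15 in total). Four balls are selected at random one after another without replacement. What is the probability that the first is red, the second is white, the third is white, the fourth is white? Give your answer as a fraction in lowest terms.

10/91

Multiply the conditional probability of each draw in order, without replacement, so each draw removes one from its color and from the total.
P = (5/15) · (10/14) · (9/13) · (8/12) = 10/91 ≈ 0.1099.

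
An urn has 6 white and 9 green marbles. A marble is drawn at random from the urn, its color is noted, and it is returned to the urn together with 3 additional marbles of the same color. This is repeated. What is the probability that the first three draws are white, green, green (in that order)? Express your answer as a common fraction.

Track the composition after each reinforcement of +3.
P = (6/15) · (9/18) · (12/21) = 4/35 ≈ 0.1143.

4/35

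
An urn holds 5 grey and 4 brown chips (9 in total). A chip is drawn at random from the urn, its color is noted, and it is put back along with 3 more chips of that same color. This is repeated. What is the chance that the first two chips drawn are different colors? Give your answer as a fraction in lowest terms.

Either grey then brown, or brown then grey; after the first draw the total is 12.
P = (5/9)·(4/12) + (4/9)·(5/12) = 10/27 ≈ 0.3704.

10/27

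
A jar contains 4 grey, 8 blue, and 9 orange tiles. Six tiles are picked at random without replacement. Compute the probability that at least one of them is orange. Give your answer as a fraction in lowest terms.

635/646

Use the complement: P(at least one orange) = 1 − P(no orange).
P(none) = C(12,6)/C(21,6) = 924/54264.
So P = 1 − 924/54264 = 635/646 ≈ 0.9830.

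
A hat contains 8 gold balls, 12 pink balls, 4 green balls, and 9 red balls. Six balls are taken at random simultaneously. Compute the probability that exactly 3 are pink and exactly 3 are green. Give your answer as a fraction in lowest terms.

5/6293

Unordered draws without replacement: count favorable combinations over C(33,6).
Favorable = C(8,0) · C(12,3) · C(4,3) · C(9,0) = 880; total = C(33,6) = 1107568.
P = 880/1107568 = 5/6293 ≈ 0.0008.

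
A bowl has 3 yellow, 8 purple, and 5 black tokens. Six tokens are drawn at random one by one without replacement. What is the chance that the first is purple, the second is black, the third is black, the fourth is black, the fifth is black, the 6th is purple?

1/858

Multiply the conditional probability of each draw in order, without replacement, so each draw removes one from its color and from the total.
P = (8/16) · (5/15) · (4/14) · (3/13) · (2/12) · (7/11) = 1/858 ≈ 0.0012.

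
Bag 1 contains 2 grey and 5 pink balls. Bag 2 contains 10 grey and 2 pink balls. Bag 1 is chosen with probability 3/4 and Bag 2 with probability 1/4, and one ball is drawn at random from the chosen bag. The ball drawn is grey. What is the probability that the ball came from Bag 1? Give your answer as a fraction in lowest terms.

36/71

P(grey | Bag 1) = 2/7; P(grey | Bag 2) = 5/6.
P(grey) = 3/4·2/7 + 1/4·5/6 = 71/168.
By Bayes' rule, P(Bag 1 | grey) = 3/14 / 71/168 = 36/71 ≈ 0.5070.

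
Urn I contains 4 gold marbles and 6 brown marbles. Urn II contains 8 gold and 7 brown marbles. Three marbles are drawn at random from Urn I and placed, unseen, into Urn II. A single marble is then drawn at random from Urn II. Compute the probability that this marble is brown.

Condition on how many of the transferred marbles are brown (from Urn I: 6 brown of 10; then Urn II has 18 total).
  0 brown: C(6,0)C(4,3)/C(10,3) = 1/30; then P = 7/18
  1 brown: C(6,1)C(4,2)/C(10,3) = 3/10; then P = 8/18
  2 brown: C(6,2)C(4,1)/C(10,3) = 1/2; then P = 9/18
  3 brown: C(6,3)C(4,0)/C(10,3) = 1/6; then P = 10/18
P(brown from Urn II) = 22/45 ≈ 0.4889.

22/45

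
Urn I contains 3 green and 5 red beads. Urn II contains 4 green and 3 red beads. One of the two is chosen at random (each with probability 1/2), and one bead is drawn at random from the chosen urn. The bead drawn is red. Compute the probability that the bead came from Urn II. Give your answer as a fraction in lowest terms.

P(red | Urn I) = 5/8; P(red | Urn II) = 3/7.
P(red) = 1/2·5/8 + 1/2·3/7 = 59/112.
By Bayes' rule, P(Urn II | red) = 3/14 / 59/112 = 24/59 ≈ 0.4068.

24/59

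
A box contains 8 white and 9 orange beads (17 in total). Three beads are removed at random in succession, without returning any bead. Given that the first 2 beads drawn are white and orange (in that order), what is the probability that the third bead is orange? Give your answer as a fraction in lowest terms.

8/15

After removing 1 white, 1 orange, the box has 8 orange out of 15 remaining.
P(third is orange | given) = 8/15 ≈ 0.5333.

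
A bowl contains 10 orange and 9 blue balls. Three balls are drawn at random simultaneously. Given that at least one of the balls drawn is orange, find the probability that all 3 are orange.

8/59

P(all 3 orange) = C(10,3)/C(19,3) = 40/323; P(at least one orange) = 1 − C(9,3)/C(19,3) = 295/323.
Since 'all 3 orange' ⊆ 'at least one orange', P(all 3 | at least one) = 40/323 / 295/323 = 8/59 ≈ 0.1356.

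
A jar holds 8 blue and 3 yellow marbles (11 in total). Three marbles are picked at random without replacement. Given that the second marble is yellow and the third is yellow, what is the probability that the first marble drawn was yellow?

P(first=yellow and the second marble is yellow and the third is yellow) = (3/11)·(2/10)·(1/9) = 1/165.
P(E) = Σ over first color = 8/165 + 1/165 = 3/55.
By Bayes, P(first=yellow | E) = 1/165 / 3/55 = 1/9 ≈ 0.1111.

1/9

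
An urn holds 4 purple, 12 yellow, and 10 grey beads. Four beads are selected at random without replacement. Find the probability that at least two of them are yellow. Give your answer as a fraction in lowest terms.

737/1150

Sum the hypergeometric tail for j = 2,…,4 yellow beads.
Favorable = C(12,2)·C(14,2) + C(12,3)·C(14,1) + C(12,4)·C(14,0) = 9581; total = C(26,4) = 14950.
P = 9581/14950 = 737/1150 ≈ 0.6409.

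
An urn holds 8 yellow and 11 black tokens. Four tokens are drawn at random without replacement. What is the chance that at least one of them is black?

1903/1938

Use the complement: P(at least one black) = 1 − P(no black).
P(none) = C(8,4)/C(19,4) = 70/3876.
So P = 1 − 70/3876 = 1903/1938 ≈ 0.9819.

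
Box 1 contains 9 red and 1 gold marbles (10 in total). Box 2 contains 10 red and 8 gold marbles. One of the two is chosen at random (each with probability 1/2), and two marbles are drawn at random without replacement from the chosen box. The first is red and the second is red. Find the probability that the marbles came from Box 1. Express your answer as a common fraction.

P(E | Box 1) = 4/5; P(E | Box 2) = 5/17.
P(E) = 1/2·4/5 + 1/2·5/17 = 93/170.
By Bayes' rule, P(Box 1 | E) = 2/5 / 93/170 = 68/93 ≈ 0.7312.

68/93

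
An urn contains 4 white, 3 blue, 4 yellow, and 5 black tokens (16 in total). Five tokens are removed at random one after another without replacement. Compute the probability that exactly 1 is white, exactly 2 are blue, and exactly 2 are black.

5/182

Unordered draws without replacement: count favorable combinations over C(16,5).
Favorable = C(4,1) · C(3,2) · C(4,0) · C(5,2) = 120; total = C(16,5) = 4368.
P = 120/4368 = 5/182 ≈ 0.0275.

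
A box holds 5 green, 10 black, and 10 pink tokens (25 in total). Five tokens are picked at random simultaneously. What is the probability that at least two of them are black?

Sum the hypergeometric tail for j = 2,…,5 black tokens.
Favorable = C(10,2)·C(15,3) + C(10,3)·C(15,2) + C(10,4)·C(15,1) + C(10,5)·C(15,0) = 36477; total = C(25,5) = 53130.
P = 36477/53130 = 1737/2530 ≈ 0.6866.

1737/2530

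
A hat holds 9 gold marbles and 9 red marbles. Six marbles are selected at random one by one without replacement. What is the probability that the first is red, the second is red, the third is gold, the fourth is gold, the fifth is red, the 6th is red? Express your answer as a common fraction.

18/1105

Multiply the conditional probability of each draw in order, without replacement, so each draw removes one from its color and from the total.
P = (9/18) · (8/17) · (9/16) · (8/15) · (7/14) · (6/13) = 18/1105 ≈ 0.0163.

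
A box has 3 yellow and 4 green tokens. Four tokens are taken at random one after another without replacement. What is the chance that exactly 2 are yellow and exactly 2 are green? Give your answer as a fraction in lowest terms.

18/35

Unordered draws without replacement: count favorable combinations over C(7,4).
Favorable = C(3,2) · C(4,2) = 18; total = C(7,4) = 35.
P = 18/35 = 18/35 ≈ 0.5143.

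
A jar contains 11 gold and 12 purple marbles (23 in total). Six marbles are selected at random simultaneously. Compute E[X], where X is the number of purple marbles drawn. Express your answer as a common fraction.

By linearity of expectation, E[X] = Σ P(draw i is purple); by symmetry each draw (even without replacement) has P(purple) = 12/23.
E[X] = 6 · 12/23 = 72/23 ≈ 3.1304.

72/23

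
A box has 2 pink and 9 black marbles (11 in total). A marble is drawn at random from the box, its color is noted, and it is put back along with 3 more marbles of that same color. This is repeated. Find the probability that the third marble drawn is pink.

2/11

Sum over the four possibilities for the first two draws (pink/not-pink each), tracking how the pink count and total change by +3 per draw.
P(third is pink) = 2/11 ≈ 0.1818. (In a Pólya urn every draw has the same marginal probability 2/11.)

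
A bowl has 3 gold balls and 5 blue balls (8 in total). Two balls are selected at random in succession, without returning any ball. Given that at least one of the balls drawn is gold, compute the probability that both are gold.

P(both gold) = C(3,2)/C(8,2) = 3/28; P(at least one gold) = 1 − C(5,2)/C(8,2) = 9/14.
Since 'both gold' ⊆ 'at least one gold', P(both | at least one) = 3/28 / 9/14 = 1/6 ≈ 0.1667.

1/6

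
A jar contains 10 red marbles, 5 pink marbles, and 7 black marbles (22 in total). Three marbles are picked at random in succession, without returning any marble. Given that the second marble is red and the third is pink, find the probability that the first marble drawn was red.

9/20

P(first=red and the second marble is red and the third is pink) = (10/22)·(9/21)·(5/20) = 15/308.
P(E) = Σ over first color = 15/308 + 5/231 + 5/132 = 25/231.
By Bayes, P(first=red | E) = 15/308 / 25/231 = 9/20 ≈ 0.4500.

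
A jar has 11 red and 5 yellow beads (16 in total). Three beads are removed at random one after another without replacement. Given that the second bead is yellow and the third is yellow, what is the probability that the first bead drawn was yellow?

3/14

P(first=yellow and the second bead is yellow and the third is yellow) = (5/16)·(4/15)·(3/14) = 1/56.
P(E) = Σ over first color = 11/168 + 1/56 = 1/12.
By Bayes, P(first=yellow | E) = 1/56 / 1/12 = 3/14 ≈ 0.2143.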